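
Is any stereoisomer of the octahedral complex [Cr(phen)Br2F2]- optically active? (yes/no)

In an octahedral complex each vertex has one trans partner and four cis neighbours.
Each phen is bidentate and must span two cis positions.
The distinct arrangements are (3 in all): Br trans, F cis; Br cis, F cis (chiral); Br cis, F trans.
One of these lacks any improper symmetry element and so occurs as an enantiomeric pair, giving 3 + 1 = 4 stereoisomers in total.

yes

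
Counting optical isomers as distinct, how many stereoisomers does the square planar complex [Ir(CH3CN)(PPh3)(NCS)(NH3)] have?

3

Working through the distinct placements yields 3 geometric isomers: (CH3CN/NH3 trans, NCS/PPh3 trans); (CH3CN/PPh3 trans, NCS/NH3 trans); (CH3CN/NCS trans, NH3/PPh3 trans).
Each arrangement has an internal mirror plane or centre of symmetry, so none is chiral.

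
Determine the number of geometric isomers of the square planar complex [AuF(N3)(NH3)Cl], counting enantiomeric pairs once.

3

A square has two trans pairs of vertices; adjacent vertices are cis.
Systematic placement gives 3 geometric isomers: (Cl/N3 trans, F/NH3 trans); (Cl/NH3 trans, F/N3 trans); (Cl/F trans, N3/NH3 trans).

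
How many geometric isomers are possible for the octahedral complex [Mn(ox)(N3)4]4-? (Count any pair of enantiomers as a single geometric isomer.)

1

In an octahedral complex each vertex has one trans partner and four cis neighbours.
Each ox is bidentate and must span two cis positions.
Only one geometric arrangement is possible.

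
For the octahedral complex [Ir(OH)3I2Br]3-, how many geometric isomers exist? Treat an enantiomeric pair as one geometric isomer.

An octahedron has six vertices in three trans pairs; every non-trans pair is cis.
Working through the distinct placements yields 3 geometric isomers: OH mer, I cis; OH mer, I trans; OH fac, I cis.

3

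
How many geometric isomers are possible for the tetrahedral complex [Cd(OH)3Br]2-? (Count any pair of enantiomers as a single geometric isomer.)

All four vertices of a tetrahedron are equivalent and mutually adjacent, so cis/trans isomerism cannot arise.
Only one geometric arrangement is possible.

1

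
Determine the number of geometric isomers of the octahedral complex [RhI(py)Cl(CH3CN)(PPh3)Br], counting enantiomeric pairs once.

15

Placing the ligands in turn and identifying arrangements related by rotation or reflection leaves 15 distinct geometric isomers.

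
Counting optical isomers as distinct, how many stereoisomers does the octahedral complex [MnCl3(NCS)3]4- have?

The distinct arrangements are (2 in all): Cl mer; Cl fac.
Each arrangement has an internal mirror plane or centre of symmetry, so none is chiral.

2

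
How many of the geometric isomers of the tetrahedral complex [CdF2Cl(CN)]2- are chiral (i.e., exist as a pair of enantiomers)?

Only one geometric arrangement is possible.

0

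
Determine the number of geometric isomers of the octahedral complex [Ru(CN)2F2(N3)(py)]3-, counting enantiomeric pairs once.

6

In an octahedral complex each vertex has one trans partner and four cis neighbours.
There are 6 geometric isomers: CN trans, F trans; CN trans, F cis; CN cis, F cis (3 arrangements, 2 chiral); CN cis, F trans.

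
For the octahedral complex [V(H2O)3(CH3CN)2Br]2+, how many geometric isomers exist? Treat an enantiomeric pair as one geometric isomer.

3

In an octahedral complex each vertex has one trans partner and four cis neighbours.
Systematic placement gives 3 geometric isomers: H2O mer, CH3CN cis; H2O mer, CH3CN trans; H2O fac, CH3CN cis.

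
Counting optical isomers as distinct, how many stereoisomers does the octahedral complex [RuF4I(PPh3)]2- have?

2

The distinct arrangements are (2 in all): I and PPh3 mutually trans; I and PPh3 mutually cis.
Each arrangement has an internal mirror plane or centre of symmetry, so none is chiral.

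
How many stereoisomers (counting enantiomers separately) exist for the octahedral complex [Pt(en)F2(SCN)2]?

4

Each en is bidentate and must span two cis positions.
The distinct arrangements are (3 in all): F trans, SCN cis; F cis, SCN cis (chiral); F cis, SCN trans.
One of these lacks any improper symmetry element and so occurs as an enantiomeric pair, giving 3 + 1 = 4 stereoisomers in total.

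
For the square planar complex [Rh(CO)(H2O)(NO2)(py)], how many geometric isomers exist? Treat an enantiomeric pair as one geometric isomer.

3

In a square planar complex each vertex has one trans partner and two cis neighbours.
Systematic placement gives 3 geometric isomers: (CO/NO2 trans, H2O/py trans); (CO/py trans, H2O/NO2 trans); (CO/H2O trans, NO2/py trans).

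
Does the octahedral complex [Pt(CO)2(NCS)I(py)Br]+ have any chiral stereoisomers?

An octahedron has six vertices in three trans pairs; every non-trans pair is cis.
Exhaustive case analysis gives 9 geometric isomers.
Of these, 6 lack any improper symmetry element and so occur as enantiomeric pairs, giving 9 + 6 = 15 stereoisomers in total.

yes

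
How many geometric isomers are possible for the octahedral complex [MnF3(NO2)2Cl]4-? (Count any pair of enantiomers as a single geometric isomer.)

The six octahedral sites form three mutually perpendicular trans pairs.
The distinct arrangements are (3 in all): F mer, NO2 trans; F fac, NO2 cis; F mer, NO2 cis.

3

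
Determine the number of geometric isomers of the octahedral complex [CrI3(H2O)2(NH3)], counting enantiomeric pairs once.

3

In an octahedral complex each vertex has one trans partner and four cis neighbours.
Working through the distinct placements yields 3 geometric isomers: I mer, H2O trans; I fac, H2O cis; I mer, H2O cis.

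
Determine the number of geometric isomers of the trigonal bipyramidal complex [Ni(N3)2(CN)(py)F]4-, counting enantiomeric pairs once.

7

Placing the ligands in turn and identifying arrangements related by rotation or reflection leaves 7 distinct geometric isomers.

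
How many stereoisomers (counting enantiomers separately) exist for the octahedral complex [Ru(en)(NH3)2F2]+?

4

Each en is bidentate and must span two cis positions.
There are 3 geometric isomers: NH3 cis, F trans; NH3 cis, F cis (chiral); NH3 trans, F cis.
One of these lacks any improper symmetry element and so occurs as an enantiomeric pair, giving 3 + 1 = 4 stereoisomers in total.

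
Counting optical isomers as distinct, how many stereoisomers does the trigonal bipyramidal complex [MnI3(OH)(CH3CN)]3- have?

4

In a trigonal bipyramid the two axial positions differ from the three equatorial ones.
Systematic placement gives 4 geometric isomers: OH equatorial, CH3CN axial; OH axial, CH3CN axial; OH equatorial, CH3CN equatorial; OH axial, CH3CN equatorial.
Each arrangement has an internal mirror plane or centre of symmetry, so none is chiral.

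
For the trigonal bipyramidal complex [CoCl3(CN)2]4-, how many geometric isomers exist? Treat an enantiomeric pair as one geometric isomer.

3

In a trigonal bipyramid the two axial positions differ from the three equatorial ones.
Working through the distinct placements yields 3 geometric isomers: CN both axial; CN one axial, one equatorial; CN both equatorial.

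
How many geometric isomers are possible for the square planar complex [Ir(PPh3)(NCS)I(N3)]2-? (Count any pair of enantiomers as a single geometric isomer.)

3

In a square planar complex each vertex has one trans partner and two cis neighbours.
There are 3 geometric isomers: (I/NCS trans, N3/PPh3 trans); (I/PPh3 trans, N3/NCS trans); (I/N3 trans, NCS/PPh3 trans).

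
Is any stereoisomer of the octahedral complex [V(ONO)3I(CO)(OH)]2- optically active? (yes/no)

yes

The six octahedral sites form three mutually perpendicular trans pairs.
The distinct arrangements are (4 in all): ONO mer (3 arrangements); ONO fac (chiral).
One of these lacks any improper symmetry element and so occurs as an enantiomeric pair, giving 4 + 1 = 5 stereoisomers in total.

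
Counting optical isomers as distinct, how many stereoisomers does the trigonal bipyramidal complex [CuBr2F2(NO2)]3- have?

6

A trigonal bipyramid has two axial and three equatorial sites, which are chemically inequivalent.
Exhaustive case analysis gives 5 geometric isomers.
One of these lacks any improper symmetry element and so occurs as an enantiomeric pair, giving 5 + 1 = 6 stereoisomers in total.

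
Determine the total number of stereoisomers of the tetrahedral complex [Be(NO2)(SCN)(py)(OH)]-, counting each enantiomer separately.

All four vertices of a tetrahedron are equivalent and mutually adjacent, so cis/trans isomerism cannot arise.
Only one geometric arrangement is possible; it has no improper symmetry element, so it exists as a pair of enantiomers (2 stereoisomers).

2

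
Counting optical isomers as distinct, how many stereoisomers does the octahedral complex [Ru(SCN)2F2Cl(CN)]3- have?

There are 6 geometric isomers: SCN trans, F trans; SCN cis, F cis (3 arrangements, 2 chiral); SCN trans, F cis; SCN cis, F trans.
Of these, 2 lack any improper symmetry element and so occur as enantiomeric pairs, giving 6 + 2 = 8 stereoisomers in total.

8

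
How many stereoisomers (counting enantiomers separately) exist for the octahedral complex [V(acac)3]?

2

The six octahedral sites form three mutually perpendicular trans pairs.
Each acac is bidentate and must span two cis positions.
Only one geometric arrangement is possible; it has no improper symmetry element, so it exists as a pair of enantiomers (2 stereoisomers).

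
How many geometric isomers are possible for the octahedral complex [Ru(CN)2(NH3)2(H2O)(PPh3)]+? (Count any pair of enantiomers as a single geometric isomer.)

6

An octahedron has six vertices in three trans pairs; every non-trans pair is cis.
The distinct arrangements are (6 in all): CN trans, NH3 cis; CN trans, NH3 trans; CN cis, NH3 cis (3 arrangements, 2 chiral); CN cis, NH3 trans.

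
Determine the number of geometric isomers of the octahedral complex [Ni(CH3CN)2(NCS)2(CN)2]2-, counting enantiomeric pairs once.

5

The distinct arrangements are (5 in all): CH3CN trans, NCS trans, CN trans; CH3CN trans, NCS cis, CN cis; CH3CN cis, NCS trans, CN cis; CH3CN cis, NCS cis, CN cis (chiral); CH3CN cis, NCS cis, CN trans.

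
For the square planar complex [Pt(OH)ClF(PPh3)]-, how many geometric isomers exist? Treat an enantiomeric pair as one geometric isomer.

A square has two trans pairs of vertices; adjacent vertices are cis.
There are 3 geometric isomers: (Cl/OH trans, F/PPh3 trans); (Cl/PPh3 trans, F/OH trans); (Cl/F trans, OH/PPh3 trans).

3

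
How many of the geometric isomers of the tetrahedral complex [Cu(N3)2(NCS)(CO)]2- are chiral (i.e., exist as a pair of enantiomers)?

0

In a tetrahedral complex all four positions are equivalent and every pair of ligands is adjacent — there is no cis/trans distinction.
Only one geometric arrangement is possible.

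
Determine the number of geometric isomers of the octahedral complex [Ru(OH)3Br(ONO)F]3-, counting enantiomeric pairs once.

An octahedron has six vertices in three trans pairs; every non-trans pair is cis.
The distinct arrangements are (4 in all): OH mer (3 arrangements); OH fac (chiral).

4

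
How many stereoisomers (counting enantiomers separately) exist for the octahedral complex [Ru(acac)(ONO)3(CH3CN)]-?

The six octahedral sites form three mutually perpendicular trans pairs.
Each acac is bidentate and must span two cis positions.
Working through the distinct placements yields 2 geometric isomers: ONO fac; ONO mer.
Each arrangement has an internal mirror plane or centre of symmetry, so none is chiral.

2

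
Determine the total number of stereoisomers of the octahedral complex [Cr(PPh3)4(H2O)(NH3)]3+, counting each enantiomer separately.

2

The six octahedral sites form three mutually perpendicular trans pairs.
Working through the distinct placements yields 2 geometric isomers: H2O and NH3 mutually trans; H2O and NH3 mutually cis.
Each arrangement has an internal mirror plane or centre of symmetry, so none is chiral.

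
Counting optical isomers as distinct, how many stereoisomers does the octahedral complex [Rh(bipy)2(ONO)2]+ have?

In an octahedral complex each vertex has one trans partner and four cis neighbours.
Each bipy is bidentate and must span two cis positions.
The distinct arrangements are (2 in all): ONO trans; ONO cis (chiral).
One of these lacks any improper symmetry element and so occurs as an enantiomeric pair, giving 2 + 1 = 3 stereoisomers in total.

3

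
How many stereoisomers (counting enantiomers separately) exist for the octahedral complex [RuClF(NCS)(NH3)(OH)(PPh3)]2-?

30

In an octahedral complex each vertex has one trans partner and four cis neighbours.
Systematic enumeration (placing each ligand type in turn and discarding arrangements equivalent by rotation or reflection) gives 15 geometric isomers.
Of these, 15 lack any improper symmetry element and so occur as enantiomeric pairs, giving 15 + 15 = 30 stereoisomers in total.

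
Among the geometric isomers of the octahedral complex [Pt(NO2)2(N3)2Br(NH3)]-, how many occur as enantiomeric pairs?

2

An octahedron has six vertices in three trans pairs; every non-trans pair is cis.
The distinct arrangements are (6 in all): NO2 trans, N3 cis; NO2 cis, N3 cis (3 arrangements, 2 chiral); NO2 trans, N3 trans; NO2 cis, N3 trans.
Of these, 2 lack any improper symmetry element and so occur as enantiomeric pairs, giving 6 + 2 = 8 stereoisomers in total.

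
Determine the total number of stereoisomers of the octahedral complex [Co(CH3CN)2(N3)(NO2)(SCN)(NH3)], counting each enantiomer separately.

15

Placing the ligands in turn and identifying arrangements related by rotation or reflection leaves 9 distinct geometric isomers.
Of these, 6 lack any improper symmetry element and so occur as enantiomeric pairs, giving 9 + 6 = 15 stereoisomers in total.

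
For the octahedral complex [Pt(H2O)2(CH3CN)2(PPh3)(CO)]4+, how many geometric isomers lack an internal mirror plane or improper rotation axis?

An octahedron has six vertices in three trans pairs; every non-trans pair is cis.
There are 6 geometric isomers: H2O cis, CH3CN trans; H2O trans, CH3CN trans; H2O cis, CH3CN cis (3 arrangements, 2 chiral); H2O trans, CH3CN cis.
Of these, 2 lack any improper symmetry element and so occur as enantiomeric pairs, giving 6 + 2 = 8 stereoisomers in total.

2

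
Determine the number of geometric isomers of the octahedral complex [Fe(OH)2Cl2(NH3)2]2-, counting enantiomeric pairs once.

The distinct arrangements are (5 in all): OH trans, Cl trans, NH3 trans; OH cis, Cl trans, NH3 cis; OH trans, Cl cis, NH3 cis; OH cis, Cl cis, NH3 cis (chiral); OH cis, Cl cis, NH3 trans.

5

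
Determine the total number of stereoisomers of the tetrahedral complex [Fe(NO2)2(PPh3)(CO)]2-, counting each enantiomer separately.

1

All four vertices of a tetrahedron are equivalent and mutually adjacent, so cis/trans isomerism cannot arise.
Only one geometric arrangement is possible.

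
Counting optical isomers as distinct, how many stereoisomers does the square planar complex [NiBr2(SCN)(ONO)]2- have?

2

A square has two trans pairs of vertices; adjacent vertices are cis.
There are 2 geometric isomers: Br cis; Br trans.
Each arrangement has an internal mirror plane or centre of symmetry, so none is chiral.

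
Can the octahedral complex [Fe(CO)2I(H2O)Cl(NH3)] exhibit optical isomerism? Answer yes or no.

In an octahedral complex each vertex has one trans partner and four cis neighbours.
Exhaustive case analysis gives 9 geometric isomers.
Of these, 6 lack any improper symmetry element and so occur as enantiomeric pairs, giving 9 + 6 = 15 stereoisomers in total.

yes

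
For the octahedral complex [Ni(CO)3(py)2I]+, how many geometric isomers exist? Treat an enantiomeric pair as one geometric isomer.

3

There are 3 geometric isomers: CO mer, py trans; CO mer, py cis; CO fac, py cis.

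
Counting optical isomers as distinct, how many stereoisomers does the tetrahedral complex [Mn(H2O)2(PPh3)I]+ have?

In a tetrahedral complex all four positions are equivalent and every pair of ligands is adjacent — there is no cis/trans distinction.
Only one geometric arrangement is possible.

1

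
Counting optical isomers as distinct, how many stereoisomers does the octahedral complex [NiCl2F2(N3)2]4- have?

6

An octahedron has six vertices in three trans pairs; every non-trans pair is cis.
The distinct arrangements are (5 in all): Cl trans, F trans, N3 trans; Cl trans, F cis, N3 cis; Cl cis, F cis, N3 trans; Cl cis, F cis, N3 cis (chiral); Cl cis, F trans, N3 cis.
One of these lacks any improper symmetry element and so occurs as an enantiomeric pair, giving 5 + 1 = 6 stereoisomers in total.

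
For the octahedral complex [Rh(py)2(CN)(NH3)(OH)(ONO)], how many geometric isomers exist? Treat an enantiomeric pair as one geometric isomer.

The six octahedral sites form three mutually perpendicular trans pairs.
Systematic enumeration (placing each ligand type in turn and discarding arrangements equivalent by rotation or reflection) gives 9 geometric isomers.

9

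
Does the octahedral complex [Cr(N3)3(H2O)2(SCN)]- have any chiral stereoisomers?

no

An octahedron has six vertices in three trans pairs; every non-trans pair is cis.
There are 3 geometric isomers: N3 mer, H2O trans; N3 fac, H2O cis; N3 mer, H2O cis.
Each arrangement has an internal mirror plane or centre of symmetry, so none is chiral.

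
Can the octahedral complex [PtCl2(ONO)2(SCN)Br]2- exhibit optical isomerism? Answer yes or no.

The six octahedral sites form three mutually perpendicular trans pairs.
There are 6 geometric isomers: Cl cis, ONO cis (3 arrangements, 2 chiral); Cl cis, ONO trans; Cl trans, ONO cis; Cl trans, ONO trans.
Of these, 2 lack any improper symmetry element and so occur as enantiomeric pairs, giving 6 + 2 = 8 stereoisomers in total.

yes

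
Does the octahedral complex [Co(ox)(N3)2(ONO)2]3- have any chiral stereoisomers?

yes

In an octahedral complex each vertex has one trans partner and four cis neighbours.
Each ox is bidentate and must span two cis positions.
There are 3 geometric isomers: N3 trans, ONO cis; N3 cis, ONO cis (chiral); N3 cis, ONO trans.
One of these lacks any improper symmetry element and so occurs as an enantiomeric pair, giving 3 + 1 = 4 stereoisomers in total.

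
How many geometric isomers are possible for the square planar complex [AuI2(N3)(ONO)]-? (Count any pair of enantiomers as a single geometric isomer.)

2

A square has two trans pairs of vertices; adjacent vertices are cis.
There are 2 geometric isomers: I cis; I trans.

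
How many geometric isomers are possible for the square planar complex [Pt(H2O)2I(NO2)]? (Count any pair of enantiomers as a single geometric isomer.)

A square has two trans pairs of vertices; adjacent vertices are cis.
Working through the distinct placements yields 2 geometric isomers: H2O cis; H2O trans.

2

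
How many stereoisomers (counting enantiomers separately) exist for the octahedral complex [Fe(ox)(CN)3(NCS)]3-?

Each ox is bidentate and must span two cis positions.
Working through the distinct placements yields 2 geometric isomers: CN mer; CN fac.
Each arrangement has an internal mirror plane or centre of symmetry, so none is chiral.

2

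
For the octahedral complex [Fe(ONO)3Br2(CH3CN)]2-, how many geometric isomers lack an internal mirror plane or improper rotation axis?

0

Systematic placement gives 3 geometric isomers: ONO mer, Br trans; ONO mer, Br cis; ONO fac, Br cis.
Each arrangement has an internal mirror plane or centre of symmetry, so none is chiral.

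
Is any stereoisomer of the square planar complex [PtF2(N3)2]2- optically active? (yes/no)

no

A square has two trans pairs of vertices; adjacent vertices are cis.
The distinct arrangements are (2 in all): F cis; F trans.
Each arrangement has an internal mirror plane or centre of symmetry, so none is chiral.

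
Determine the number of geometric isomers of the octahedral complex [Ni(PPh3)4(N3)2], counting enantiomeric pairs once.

2

Working through the distinct placements yields 2 geometric isomers: N3 trans; N3 cis.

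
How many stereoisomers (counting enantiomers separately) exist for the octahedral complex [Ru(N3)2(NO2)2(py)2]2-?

6

The six octahedral sites form three mutually perpendicular trans pairs.
The distinct arrangements are (5 in all): N3 trans, NO2 trans, py trans; N3 trans, NO2 cis, py cis; N3 cis, NO2 cis, py trans; N3 cis, NO2 cis, py cis (chiral); N3 cis, NO2 trans, py cis.
One of these lacks any improper symmetry element and so occurs as an enantiomeric pair, giving 5 + 1 = 6 stereoisomers in total.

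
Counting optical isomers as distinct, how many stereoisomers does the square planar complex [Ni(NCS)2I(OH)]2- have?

2

A square has two trans pairs of vertices; adjacent vertices are cis.
There are 2 geometric isomers: NCS cis; NCS trans.
Each arrangement has an internal mirror plane or centre of symmetry, so none is chiral.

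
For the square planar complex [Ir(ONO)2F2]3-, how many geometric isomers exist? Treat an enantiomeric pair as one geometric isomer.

2

Systematic placement gives 2 geometric isomers: ONO cis; ONO trans.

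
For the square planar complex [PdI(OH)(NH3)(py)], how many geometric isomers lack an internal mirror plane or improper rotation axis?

0

Working through the distinct placements yields 3 geometric isomers: (I/OH trans, NH3/py trans); (I/py trans, NH3/OH trans); (I/NH3 trans, OH/py trans).
Each arrangement has an internal mirror plane or centre of symmetry, so none is chiral.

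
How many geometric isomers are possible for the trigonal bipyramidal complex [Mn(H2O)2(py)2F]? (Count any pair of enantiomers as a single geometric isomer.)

Systematic enumeration (placing each ligand type in turn and discarding arrangements equivalent by rotation or reflection) gives 5 geometric isomers.

5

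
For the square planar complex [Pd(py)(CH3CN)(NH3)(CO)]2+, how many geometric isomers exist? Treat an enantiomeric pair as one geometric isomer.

3

A square has two trans pairs of vertices; adjacent vertices are cis.
Systematic placement gives 3 geometric isomers: (CH3CN/NH3 trans, CO/py trans); (CH3CN/py trans, CO/NH3 trans); (CH3CN/CO trans, NH3/py trans).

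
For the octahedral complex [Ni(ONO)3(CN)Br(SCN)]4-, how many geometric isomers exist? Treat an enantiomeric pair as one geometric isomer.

4

The distinct arrangements are (4 in all): ONO mer (3 arrangements); ONO fac (chiral).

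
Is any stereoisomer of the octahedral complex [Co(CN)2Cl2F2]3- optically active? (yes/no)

yes

The six octahedral sites form three mutually perpendicular trans pairs.
There are 5 geometric isomers: CN trans, Cl trans, F trans; CN trans, Cl cis, F cis; CN cis, Cl cis, F trans; CN cis, Cl cis, F cis (chiral); CN cis, Cl trans, F cis.
One of these lacks any improper symmetry element and so occurs as an enantiomeric pair, giving 5 + 1 = 6 stereoisomers in total.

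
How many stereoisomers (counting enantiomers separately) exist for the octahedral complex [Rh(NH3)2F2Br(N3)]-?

8

The six octahedral sites form three mutually perpendicular trans pairs.
There are 6 geometric isomers: NH3 trans, F cis; NH3 cis, F cis (3 arrangements, 2 chiral); NH3 trans, F trans; NH3 cis, F trans.
Of these, 2 lack any improper symmetry element and so occur as enantiomeric pairs, giving 6 + 2 = 8 stereoisomers in total.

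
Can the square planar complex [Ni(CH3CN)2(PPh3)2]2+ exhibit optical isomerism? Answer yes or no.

Working through the distinct placements yields 2 geometric isomers: CH3CN cis; CH3CN trans.
Each arrangement has an internal mirror plane or centre of symmetry, so none is chiral.

no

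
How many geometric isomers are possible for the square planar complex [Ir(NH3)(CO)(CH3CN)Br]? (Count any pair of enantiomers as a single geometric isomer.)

3

A square has two trans pairs of vertices; adjacent vertices are cis.
Working through the distinct placements yields 3 geometric isomers: (Br/CO trans, CH3CN/NH3 trans); (Br/NH3 trans, CH3CN/CO trans); (Br/CH3CN trans, CO/NH3 trans).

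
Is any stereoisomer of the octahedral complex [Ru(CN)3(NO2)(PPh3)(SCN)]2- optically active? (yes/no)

yes

An octahedron has six vertices in three trans pairs; every non-trans pair is cis.
The distinct arrangements are (4 in all): CN mer (3 arrangements); CN fac (chiral).
One of these lacks any improper symmetry element and so occurs as an enantiomeric pair, giving 4 + 1 = 5 stereoisomers in total.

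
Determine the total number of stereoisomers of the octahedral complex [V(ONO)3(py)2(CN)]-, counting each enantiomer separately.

In an octahedral complex each vertex has one trans partner and four cis neighbours.
The distinct arrangements are (3 in all): ONO mer, py trans; ONO fac, py cis; ONO mer, py cis.
Each arrangement has an internal mirror plane or centre of symmetry, so none is chiral.

3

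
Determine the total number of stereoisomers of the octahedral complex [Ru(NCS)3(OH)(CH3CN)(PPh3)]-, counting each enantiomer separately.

5

The distinct arrangements are (4 in all): NCS mer (3 arrangements); NCS fac (chiral).
One of these lacks any improper symmetry element and so occurs as an enantiomeric pair, giving 4 + 1 = 5 stereoisomers in total.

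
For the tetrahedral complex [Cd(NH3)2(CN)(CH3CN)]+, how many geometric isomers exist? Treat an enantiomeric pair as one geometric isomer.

1

In a tetrahedral complex all four positions are equivalent and every pair of ligands is adjacent — there is no cis/trans distinction.
Only one geometric arrangement is possible.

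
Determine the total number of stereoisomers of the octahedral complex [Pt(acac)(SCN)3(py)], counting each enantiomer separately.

2

The six octahedral sites form three mutually perpendicular trans pairs.
Each acac is bidentate and must span two cis positions.
Systematic placement gives 2 geometric isomers: SCN mer; SCN fac.
Each arrangement has an internal mirror plane or centre of symmetry, so none is chiral.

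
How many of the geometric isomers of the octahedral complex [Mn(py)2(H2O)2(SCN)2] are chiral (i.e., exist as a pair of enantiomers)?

An octahedron has six vertices in three trans pairs; every non-trans pair is cis.
The distinct arrangements are (5 in all): py trans, H2O trans, SCN trans; py cis, H2O trans, SCN cis; py trans, H2O cis, SCN cis; py cis, H2O cis, SCN cis (chiral); py cis, H2O cis, SCN trans.
One of these lacks any improper symmetry element and so occurs as an enantiomeric pair, giving 5 + 1 = 6 stereoisomers in total.

1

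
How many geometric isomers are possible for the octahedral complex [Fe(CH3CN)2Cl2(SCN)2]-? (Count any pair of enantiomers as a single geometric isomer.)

5

An octahedron has six vertices in three trans pairs; every non-trans pair is cis.
Systematic placement gives 5 geometric isomers: CH3CN trans, Cl trans, SCN trans; CH3CN trans, Cl cis, SCN cis; CH3CN cis, Cl cis, SCN trans; CH3CN cis, Cl cis, SCN cis (chiral); CH3CN cis, Cl trans, SCN cis.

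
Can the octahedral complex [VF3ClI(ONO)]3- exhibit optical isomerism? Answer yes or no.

yes

The six octahedral sites form three mutually perpendicular trans pairs.
Working through the distinct placements yields 4 geometric isomers: F mer (3 arrangements); F fac (chiral).
One of these lacks any improper symmetry element and so occurs as an enantiomeric pair, giving 4 + 1 = 5 stereoisomers in total.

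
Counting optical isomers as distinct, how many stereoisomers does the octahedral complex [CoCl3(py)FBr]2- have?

An octahedron has six vertices in three trans pairs; every non-trans pair is cis.
Systematic placement gives 4 geometric isomers: Cl mer (3 arrangements); Cl fac (chiral).
One of these lacks any improper symmetry element and so occurs as an enantiomeric pair, giving 4 + 1 = 5 stereoisomers in total.

5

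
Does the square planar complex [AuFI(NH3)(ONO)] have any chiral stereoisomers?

A square has two trans pairs of vertices; adjacent vertices are cis.
Systematic placement gives 3 geometric isomers: (F/NH3 trans, I/ONO trans); (F/ONO trans, I/NH3 trans); (F/I trans, NH3/ONO trans).
Each arrangement has an internal mirror plane or centre of symmetry, so none is chiral.

no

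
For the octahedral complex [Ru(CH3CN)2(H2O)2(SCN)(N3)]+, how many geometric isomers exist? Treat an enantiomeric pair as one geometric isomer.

6

In an octahedral complex each vertex has one trans partner and four cis neighbours.
The distinct arrangements are (6 in all): CH3CN trans, H2O trans; CH3CN trans, H2O cis; CH3CN cis, H2O cis (3 arrangements, 2 chiral); CH3CN cis, H2O trans.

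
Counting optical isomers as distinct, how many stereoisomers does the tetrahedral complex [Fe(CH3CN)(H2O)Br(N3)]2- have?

All four vertices of a tetrahedron are equivalent and mutually adjacent, so cis/trans isomerism cannot arise.
Only one geometric arrangement is possible; it has no improper symmetry element, so it exists as a pair of enantiomers (2 stereoisomers).

2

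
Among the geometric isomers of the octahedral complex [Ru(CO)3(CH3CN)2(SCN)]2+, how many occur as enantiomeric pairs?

An octahedron has six vertices in three trans pairs; every non-trans pair is cis.
The distinct arrangements are (3 in all): CO mer, CH3CN trans; CO fac, CH3CN cis; CO mer, CH3CN cis.
Each arrangement has an internal mirror plane or centre of symmetry, so none is chiral.

0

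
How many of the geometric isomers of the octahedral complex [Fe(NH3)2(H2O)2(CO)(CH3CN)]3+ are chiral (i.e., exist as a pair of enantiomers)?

The six octahedral sites form three mutually perpendicular trans pairs.
Working through the distinct placements yields 6 geometric isomers: NH3 trans, H2O trans; NH3 cis, H2O cis (3 arrangements, 2 chiral); NH3 trans, H2O cis; NH3 cis, H2O trans.
Of these, 2 lack any improper symmetry element and so occur as enantiomeric pairs, giving 6 + 2 = 8 stereoisomers in total.

2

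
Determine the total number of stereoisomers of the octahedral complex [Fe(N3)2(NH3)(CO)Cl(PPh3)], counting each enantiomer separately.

15

The six octahedral sites form three mutually perpendicular trans pairs.
Exhaustive case analysis gives 9 geometric isomers.
Of these, 6 lack any improper symmetry element and so occur as enantiomeric pairs, giving 9 + 6 = 15 stereoisomers in total.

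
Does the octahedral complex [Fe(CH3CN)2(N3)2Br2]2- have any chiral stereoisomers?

yes

The six octahedral sites form three mutually perpendicular trans pairs.
Systematic placement gives 5 geometric isomers: CH3CN trans, N3 trans, Br trans; CH3CN cis, N3 cis, Br trans; CH3CN cis, N3 trans, Br cis; CH3CN cis, N3 cis, Br cis (chiral); CH3CN trans, N3 cis, Br cis.
One of these lacks any improper symmetry element and so occurs as an enantiomeric pair, giving 5 + 1 = 6 stereoisomers in total.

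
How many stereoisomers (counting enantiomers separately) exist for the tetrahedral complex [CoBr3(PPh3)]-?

1

In a tetrahedral complex all four positions are equivalent and every pair of ligands is adjacent — there is no cis/trans distinction.
Only one geometric arrangement is possible.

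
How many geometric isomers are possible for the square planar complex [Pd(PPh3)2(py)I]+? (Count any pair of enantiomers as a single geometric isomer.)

There are 2 geometric isomers: PPh3 cis; PPh3 trans.

2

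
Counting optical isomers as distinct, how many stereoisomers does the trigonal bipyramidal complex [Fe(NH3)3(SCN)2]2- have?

In a trigonal bipyramid the two axial positions differ from the three equatorial ones.
The distinct arrangements are (3 in all): SCN both equatorial; SCN one axial, one equatorial; SCN both axial.
Each arrangement has an internal mirror plane or centre of symmetry, so none is chiral.

3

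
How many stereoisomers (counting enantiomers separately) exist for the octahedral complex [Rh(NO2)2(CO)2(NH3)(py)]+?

An octahedron has six vertices in three trans pairs; every non-trans pair is cis.
The distinct arrangements are (6 in all): NO2 cis, CO trans; NO2 trans, CO trans; NO2 cis, CO cis (3 arrangements, 2 chiral); NO2 trans, CO cis.
Of these, 2 lack any improper symmetry element and so occur as enantiomeric pairs, giving 6 + 2 = 8 stereoisomers in total.

8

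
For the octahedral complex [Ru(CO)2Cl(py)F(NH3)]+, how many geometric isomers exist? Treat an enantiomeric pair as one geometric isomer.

An octahedron has six vertices in three trans pairs; every non-trans pair is cis.
Placing the ligands in turn and identifying arrangements related by rotation or reflection leaves 9 distinct geometric isomers.

9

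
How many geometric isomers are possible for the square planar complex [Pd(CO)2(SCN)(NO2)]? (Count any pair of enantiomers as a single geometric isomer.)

2

A square has two trans pairs of vertices; adjacent vertices are cis.
Systematic placement gives 2 geometric isomers: CO cis; CO trans.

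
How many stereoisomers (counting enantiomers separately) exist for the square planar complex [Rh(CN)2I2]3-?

2

A square has two trans pairs of vertices; adjacent vertices are cis.
The distinct arrangements are (2 in all): CN cis; CN trans.
Each arrangement has an internal mirror plane or centre of symmetry, so none is chiral.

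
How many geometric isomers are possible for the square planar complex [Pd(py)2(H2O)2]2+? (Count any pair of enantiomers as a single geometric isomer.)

A square has two trans pairs of vertices; adjacent vertices are cis.
Working through the distinct placements yields 2 geometric isomers: py cis; py trans.

2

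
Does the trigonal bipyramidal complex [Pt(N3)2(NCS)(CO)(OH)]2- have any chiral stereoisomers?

A trigonal bipyramid has two axial and three equatorial sites, which are chemically inequivalent.
Placing the ligands in turn and identifying arrangements related by rotation or reflection leaves 7 distinct geometric isomers.
Of these, 3 lack any improper symmetry element and so occur as enantiomeric pairs, giving 7 + 3 = 10 stereoisomers in total.

yes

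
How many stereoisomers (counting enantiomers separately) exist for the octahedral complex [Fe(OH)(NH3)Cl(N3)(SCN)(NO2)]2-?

The six octahedral sites form three mutually perpendicular trans pairs.
Exhaustive case analysis gives 15 geometric isomers.
Of these, 15 lack any improper symmetry element and so occur as enantiomeric pairs, giving 15 + 15 = 30 stereoisomers in total.

30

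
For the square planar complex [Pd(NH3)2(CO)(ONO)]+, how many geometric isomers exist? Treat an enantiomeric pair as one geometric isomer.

2

A square has two trans pairs of vertices; adjacent vertices are cis.
The distinct arrangements are (2 in all): NH3 cis; NH3 trans.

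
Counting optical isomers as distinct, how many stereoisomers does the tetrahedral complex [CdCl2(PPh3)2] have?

1

In a tetrahedral complex all four positions are equivalent and every pair of ligands is adjacent — there is no cis/trans distinction.
Only one geometric arrangement is possible.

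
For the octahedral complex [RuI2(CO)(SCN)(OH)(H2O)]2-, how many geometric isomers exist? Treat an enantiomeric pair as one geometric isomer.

9

The six octahedral sites form three mutually perpendicular trans pairs.
Exhaustive case analysis gives 9 geometric isomers.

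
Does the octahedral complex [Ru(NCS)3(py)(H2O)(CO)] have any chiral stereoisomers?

yes

In an octahedral complex each vertex has one trans partner and four cis neighbours.
Working through the distinct placements yields 4 geometric isomers: NCS mer (3 arrangements); NCS fac (chiral).
One of these lacks any improper symmetry element and so occurs as an enantiomeric pair, giving 4 + 1 = 5 stereoisomers in total.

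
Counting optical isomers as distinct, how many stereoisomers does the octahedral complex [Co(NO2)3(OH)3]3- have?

2

The six octahedral sites form three mutually perpendicular trans pairs.
Working through the distinct placements yields 2 geometric isomers: NO2 mer; NO2 fac.
Each arrangement has an internal mirror plane or centre of symmetry, so none is chiral.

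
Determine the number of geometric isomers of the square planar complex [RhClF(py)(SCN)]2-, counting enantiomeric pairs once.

In a square planar complex each vertex has one trans partner and two cis neighbours.
Systematic placement gives 3 geometric isomers: (Cl/SCN trans, F/py trans); (Cl/py trans, F/SCN trans); (Cl/F trans, SCN/py trans).

3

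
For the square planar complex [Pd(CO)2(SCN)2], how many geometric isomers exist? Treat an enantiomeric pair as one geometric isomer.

A square has two trans pairs of vertices; adjacent vertices are cis.
Systematic placement gives 2 geometric isomers: CO cis; CO trans.

2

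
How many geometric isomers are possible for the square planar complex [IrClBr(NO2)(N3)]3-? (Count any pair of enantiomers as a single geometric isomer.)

In a square planar complex each vertex has one trans partner and two cis neighbours.
Systematic placement gives 3 geometric isomers: (Br/N3 trans, Cl/NO2 trans); (Br/NO2 trans, Cl/N3 trans); (Br/Cl trans, N3/NO2 trans).

3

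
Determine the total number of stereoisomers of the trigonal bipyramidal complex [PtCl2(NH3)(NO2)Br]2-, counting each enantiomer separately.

10

In a trigonal bipyramid the two axial positions differ from the three equatorial ones.
Systematic enumeration (placing each ligand type in turn and discarding arrangements equivalent by rotation or reflection) gives 7 geometric isomers.
Of these, 3 lack any improper symmetry element and so occur as enantiomeric pairs, giving 7 + 3 = 10 stereoisomers in total.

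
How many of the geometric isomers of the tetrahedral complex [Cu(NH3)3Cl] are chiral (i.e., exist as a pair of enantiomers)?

All four vertices of a tetrahedron are equivalent and mutually adjacent, so cis/trans isomerism cannot arise.
Only one geometric arrangement is possible.

0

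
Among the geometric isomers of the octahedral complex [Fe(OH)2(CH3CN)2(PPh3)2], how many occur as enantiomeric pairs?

The six octahedral sites form three mutually perpendicular trans pairs.
There are 5 geometric isomers: OH trans, CH3CN trans, PPh3 trans; OH cis, CH3CN trans, PPh3 cis; OH cis, CH3CN cis, PPh3 trans; OH cis, CH3CN cis, PPh3 cis (chiral); OH trans, CH3CN cis, PPh3 cis.
One of these lacks any improper symmetry element and so occurs as an enantiomeric pair, giving 5 + 1 = 6 stereoisomers in total.

1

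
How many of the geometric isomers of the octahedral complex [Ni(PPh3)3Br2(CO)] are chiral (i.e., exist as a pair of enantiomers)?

In an octahedral complex each vertex has one trans partner and four cis neighbours.
The distinct arrangements are (3 in all): PPh3 mer, Br trans; PPh3 mer, Br cis; PPh3 fac, Br cis.
Each arrangement has an internal mirror plane or centre of symmetry, so none is chiral.

0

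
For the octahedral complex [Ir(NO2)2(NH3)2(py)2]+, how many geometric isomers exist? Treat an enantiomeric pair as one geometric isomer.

There are 5 geometric isomers: NO2 trans, NH3 trans, py trans; NO2 cis, NH3 trans, py cis; NO2 cis, NH3 cis, py trans; NO2 cis, NH3 cis, py cis (chiral); NO2 trans, NH3 cis, py cis.

5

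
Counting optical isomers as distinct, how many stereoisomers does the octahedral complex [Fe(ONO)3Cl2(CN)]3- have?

In an octahedral complex each vertex has one trans partner and four cis neighbours.
Systematic placement gives 3 geometric isomers: ONO mer, Cl cis; ONO mer, Cl trans; ONO fac, Cl cis.
Each arrangement has an internal mirror plane or centre of symmetry, so none is chiral.

3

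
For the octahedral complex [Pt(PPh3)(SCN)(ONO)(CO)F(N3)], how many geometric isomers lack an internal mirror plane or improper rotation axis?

The six octahedral sites form three mutually perpendicular trans pairs.
Placing the ligands in turn and identifying arrangements related by rotation or reflection leaves 15 distinct geometric isomers.
Of these, 15 lack any improper symmetry element and so occur as enantiomeric pairs, giving 15 + 15 = 30 stereoisomers in total.

15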